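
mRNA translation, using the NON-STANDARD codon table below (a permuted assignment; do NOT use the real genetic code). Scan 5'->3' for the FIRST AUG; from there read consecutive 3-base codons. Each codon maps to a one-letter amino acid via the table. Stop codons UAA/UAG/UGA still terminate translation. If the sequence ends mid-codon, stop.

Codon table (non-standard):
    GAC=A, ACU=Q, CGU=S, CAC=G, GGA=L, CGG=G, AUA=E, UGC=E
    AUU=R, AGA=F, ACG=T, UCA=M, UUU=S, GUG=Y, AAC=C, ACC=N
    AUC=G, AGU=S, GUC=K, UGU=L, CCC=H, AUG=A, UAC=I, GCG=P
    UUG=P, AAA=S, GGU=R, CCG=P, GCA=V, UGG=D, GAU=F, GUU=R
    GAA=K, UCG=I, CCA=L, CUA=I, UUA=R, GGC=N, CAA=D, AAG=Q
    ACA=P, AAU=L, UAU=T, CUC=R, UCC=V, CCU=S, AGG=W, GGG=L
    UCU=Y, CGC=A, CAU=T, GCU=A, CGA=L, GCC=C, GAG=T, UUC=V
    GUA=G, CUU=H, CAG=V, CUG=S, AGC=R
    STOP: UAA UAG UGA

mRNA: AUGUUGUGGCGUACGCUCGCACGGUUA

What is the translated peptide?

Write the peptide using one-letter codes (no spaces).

start AUG at pos 0
pos 0: AUG -> A; peptide=A
pos 3: UUG -> P; peptide=AP
pos 6: UGG -> D; peptide=APD
pos 9: CGU -> S; peptide=APDS
pos 12: ACG -> T; peptide=APDST
pos 15: CUC -> R; peptide=APDSTR
pos 18: GCA -> V; peptide=APDSTRV
pos 21: CGG -> G; peptide=APDSTRVG
pos 24: UUA -> R; peptide=APDSTRVGR
pos 27: only 0 nt remain (<3), stop (end of mRNA)

Answer: APDSTRVGR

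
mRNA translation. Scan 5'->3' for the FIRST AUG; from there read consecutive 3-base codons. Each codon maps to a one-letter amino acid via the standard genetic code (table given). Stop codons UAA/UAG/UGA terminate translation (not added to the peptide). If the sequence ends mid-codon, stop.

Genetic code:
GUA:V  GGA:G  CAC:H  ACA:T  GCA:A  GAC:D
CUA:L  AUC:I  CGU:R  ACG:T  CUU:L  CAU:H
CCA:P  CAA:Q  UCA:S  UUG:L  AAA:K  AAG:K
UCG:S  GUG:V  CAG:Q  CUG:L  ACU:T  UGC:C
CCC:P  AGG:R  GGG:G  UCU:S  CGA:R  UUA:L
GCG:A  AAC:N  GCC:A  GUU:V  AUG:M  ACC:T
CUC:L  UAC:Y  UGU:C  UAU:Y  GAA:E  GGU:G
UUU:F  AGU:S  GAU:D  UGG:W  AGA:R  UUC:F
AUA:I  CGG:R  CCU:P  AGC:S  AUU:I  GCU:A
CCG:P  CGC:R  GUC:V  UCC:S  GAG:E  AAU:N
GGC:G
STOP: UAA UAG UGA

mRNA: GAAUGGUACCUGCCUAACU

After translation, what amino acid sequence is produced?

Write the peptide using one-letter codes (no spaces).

Answer: MVPA

Derivation:
start AUG at pos 2
pos 2: AUG -> M; peptide=M
pos 5: GUA -> V; peptide=MV
pos 8: CCU -> P; peptide=MVP
pos 11: GCC -> A; peptide=MVPA
pos 14: UAA -> STOP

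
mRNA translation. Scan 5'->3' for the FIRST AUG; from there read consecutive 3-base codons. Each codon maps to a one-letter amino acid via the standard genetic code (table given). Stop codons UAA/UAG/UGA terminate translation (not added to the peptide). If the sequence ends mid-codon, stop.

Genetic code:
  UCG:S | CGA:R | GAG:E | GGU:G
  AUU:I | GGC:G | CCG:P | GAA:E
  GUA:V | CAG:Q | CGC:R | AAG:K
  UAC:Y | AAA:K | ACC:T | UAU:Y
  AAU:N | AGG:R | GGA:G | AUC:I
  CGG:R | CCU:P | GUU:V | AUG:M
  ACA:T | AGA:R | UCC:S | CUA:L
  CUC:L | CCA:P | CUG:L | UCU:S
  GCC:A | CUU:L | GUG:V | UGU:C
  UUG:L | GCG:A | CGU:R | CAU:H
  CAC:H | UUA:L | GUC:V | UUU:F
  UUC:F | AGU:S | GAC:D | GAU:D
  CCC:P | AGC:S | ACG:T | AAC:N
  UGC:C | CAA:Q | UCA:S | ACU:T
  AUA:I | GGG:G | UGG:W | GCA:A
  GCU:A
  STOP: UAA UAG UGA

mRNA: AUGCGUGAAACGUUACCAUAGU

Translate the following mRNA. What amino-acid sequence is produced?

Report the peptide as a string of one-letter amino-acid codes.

start AUG at pos 0
pos 0: AUG -> M; peptide=M
pos 3: CGU -> R; peptide=MR
pos 6: GAA -> E; peptide=MRE
pos 9: ACG -> T; peptide=MRET
pos 12: UUA -> L; peptide=MRETL
pos 15: CCA -> P; peptide=MRETLP
pos 18: UAG -> STOP

Answer: MRETLP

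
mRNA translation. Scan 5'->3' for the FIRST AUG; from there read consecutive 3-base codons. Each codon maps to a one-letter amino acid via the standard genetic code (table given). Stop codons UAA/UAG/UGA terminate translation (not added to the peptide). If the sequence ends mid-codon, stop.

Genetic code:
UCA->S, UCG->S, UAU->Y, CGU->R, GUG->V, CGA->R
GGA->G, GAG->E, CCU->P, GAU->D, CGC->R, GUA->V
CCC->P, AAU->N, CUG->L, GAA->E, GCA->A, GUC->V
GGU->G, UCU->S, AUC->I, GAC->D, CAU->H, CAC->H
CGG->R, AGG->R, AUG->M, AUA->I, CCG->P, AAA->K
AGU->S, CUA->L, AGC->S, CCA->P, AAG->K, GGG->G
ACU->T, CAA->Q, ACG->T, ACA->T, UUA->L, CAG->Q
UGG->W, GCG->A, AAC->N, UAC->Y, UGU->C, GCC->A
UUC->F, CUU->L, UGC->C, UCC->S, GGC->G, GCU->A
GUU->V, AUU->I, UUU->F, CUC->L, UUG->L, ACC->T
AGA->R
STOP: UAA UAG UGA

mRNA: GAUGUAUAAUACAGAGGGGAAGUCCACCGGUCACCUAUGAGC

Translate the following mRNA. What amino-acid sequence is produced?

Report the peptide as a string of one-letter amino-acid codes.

Answer: MYNTEGKSTGHL

Derivation:
start AUG at pos 1
pos 1: AUG -> M; peptide=M
pos 4: UAU -> Y; peptide=MY
pos 7: AAU -> N; peptide=MYN
pos 10: ACA -> T; peptide=MYNT
pos 13: GAG -> E; peptide=MYNTE
pos 16: GGG -> G; peptide=MYNTEG
pos 19: AAG -> K; peptide=MYNTEGK
pos 22: UCC -> S; peptide=MYNTEGKS
pos 25: ACC -> T; peptide=MYNTEGKST
pos 28: GGU -> G; peptide=MYNTEGKSTG
pos 31: CAC -> H; peptide=MYNTEGKSTGH
pos 34: CUA -> L; peptide=MYNTEGKSTGHL
pos 37: UGA -> STOP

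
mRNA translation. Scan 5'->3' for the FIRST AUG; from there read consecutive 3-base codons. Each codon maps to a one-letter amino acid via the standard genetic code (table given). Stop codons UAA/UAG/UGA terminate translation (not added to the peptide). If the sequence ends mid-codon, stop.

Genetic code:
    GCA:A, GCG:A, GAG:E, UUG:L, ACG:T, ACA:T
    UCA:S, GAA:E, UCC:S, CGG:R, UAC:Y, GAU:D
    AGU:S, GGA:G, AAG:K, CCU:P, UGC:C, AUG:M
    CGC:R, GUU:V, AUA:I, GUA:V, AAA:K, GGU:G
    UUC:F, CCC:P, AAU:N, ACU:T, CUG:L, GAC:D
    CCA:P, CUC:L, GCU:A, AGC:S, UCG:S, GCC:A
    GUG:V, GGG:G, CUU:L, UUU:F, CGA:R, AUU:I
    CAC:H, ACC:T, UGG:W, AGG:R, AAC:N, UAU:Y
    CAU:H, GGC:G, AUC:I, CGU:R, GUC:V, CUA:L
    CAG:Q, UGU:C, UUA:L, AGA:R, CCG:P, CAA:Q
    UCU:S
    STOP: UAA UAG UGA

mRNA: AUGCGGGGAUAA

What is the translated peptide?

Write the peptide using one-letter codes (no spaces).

start AUG at pos 0
pos 0: AUG -> M; peptide=M
pos 3: CGG -> R; peptide=MR
pos 6: GGA -> G; peptide=MRG
pos 9: UAA -> STOP

Answer: MRG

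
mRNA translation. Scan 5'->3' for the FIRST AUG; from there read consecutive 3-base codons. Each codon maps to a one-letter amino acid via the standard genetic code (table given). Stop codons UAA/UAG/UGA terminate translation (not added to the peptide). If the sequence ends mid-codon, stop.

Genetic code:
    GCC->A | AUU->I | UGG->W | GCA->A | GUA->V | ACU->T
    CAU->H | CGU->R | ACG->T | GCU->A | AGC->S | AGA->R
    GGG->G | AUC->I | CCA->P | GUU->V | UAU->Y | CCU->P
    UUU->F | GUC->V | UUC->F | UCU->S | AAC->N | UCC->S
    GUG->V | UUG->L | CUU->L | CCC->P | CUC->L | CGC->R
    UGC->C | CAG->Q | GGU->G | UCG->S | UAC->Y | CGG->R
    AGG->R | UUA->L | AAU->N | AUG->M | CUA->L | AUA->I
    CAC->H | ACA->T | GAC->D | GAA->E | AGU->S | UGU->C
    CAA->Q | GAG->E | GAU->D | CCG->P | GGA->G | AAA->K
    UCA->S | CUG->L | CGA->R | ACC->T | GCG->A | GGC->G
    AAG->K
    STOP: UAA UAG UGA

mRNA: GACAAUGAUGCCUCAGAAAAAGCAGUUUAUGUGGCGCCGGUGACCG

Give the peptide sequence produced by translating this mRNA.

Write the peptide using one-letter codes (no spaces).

Answer: MMPQKKQFMWRR

Derivation:
start AUG at pos 4
pos 4: AUG -> M; peptide=M
pos 7: AUG -> M; peptide=MM
pos 10: CCU -> P; peptide=MMP
pos 13: CAG -> Q; peptide=MMPQ
pos 16: AAA -> K; peptide=MMPQK
pos 19: AAG -> K; peptide=MMPQKK
pos 22: CAG -> Q; peptide=MMPQKKQ
pos 25: UUU -> F; peptide=MMPQKKQF
pos 28: AUG -> M; peptide=MMPQKKQFM
pos 31: UGG -> W; peptide=MMPQKKQFMW
pos 34: CGC -> R; peptide=MMPQKKQFMWR
pos 37: CGG -> R; peptide=MMPQKKQFMWRR
pos 40: UGA -> STOP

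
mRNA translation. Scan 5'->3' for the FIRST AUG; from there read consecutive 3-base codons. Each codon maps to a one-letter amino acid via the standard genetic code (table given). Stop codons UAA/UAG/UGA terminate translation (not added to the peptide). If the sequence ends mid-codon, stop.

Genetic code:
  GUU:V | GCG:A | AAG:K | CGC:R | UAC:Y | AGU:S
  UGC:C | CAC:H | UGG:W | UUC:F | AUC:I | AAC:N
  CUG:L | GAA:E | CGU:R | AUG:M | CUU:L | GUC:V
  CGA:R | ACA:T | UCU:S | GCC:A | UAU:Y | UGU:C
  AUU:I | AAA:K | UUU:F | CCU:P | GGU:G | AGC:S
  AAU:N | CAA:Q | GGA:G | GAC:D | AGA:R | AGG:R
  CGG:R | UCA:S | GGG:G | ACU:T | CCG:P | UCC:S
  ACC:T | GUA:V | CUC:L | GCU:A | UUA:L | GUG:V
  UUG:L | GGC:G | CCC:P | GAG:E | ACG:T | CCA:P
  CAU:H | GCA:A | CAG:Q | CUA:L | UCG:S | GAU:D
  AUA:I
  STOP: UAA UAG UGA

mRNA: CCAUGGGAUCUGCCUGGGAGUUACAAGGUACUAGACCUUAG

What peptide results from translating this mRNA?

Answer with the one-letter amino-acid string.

Answer: MGSAWELQGTRP

Derivation:
start AUG at pos 2
pos 2: AUG -> M; peptide=M
pos 5: GGA -> G; peptide=MG
pos 8: UCU -> S; peptide=MGS
pos 11: GCC -> A; peptide=MGSA
pos 14: UGG -> W; peptide=MGSAW
pos 17: GAG -> E; peptide=MGSAWE
pos 20: UUA -> L; peptide=MGSAWEL
pos 23: CAA -> Q; peptide=MGSAWELQ
pos 26: GGU -> G; peptide=MGSAWELQG
pos 29: ACU -> T; peptide=MGSAWELQGT
pos 32: AGA -> R; peptide=MGSAWELQGTR
pos 35: CCU -> P; peptide=MGSAWELQGTRP
pos 38: UAG -> STOP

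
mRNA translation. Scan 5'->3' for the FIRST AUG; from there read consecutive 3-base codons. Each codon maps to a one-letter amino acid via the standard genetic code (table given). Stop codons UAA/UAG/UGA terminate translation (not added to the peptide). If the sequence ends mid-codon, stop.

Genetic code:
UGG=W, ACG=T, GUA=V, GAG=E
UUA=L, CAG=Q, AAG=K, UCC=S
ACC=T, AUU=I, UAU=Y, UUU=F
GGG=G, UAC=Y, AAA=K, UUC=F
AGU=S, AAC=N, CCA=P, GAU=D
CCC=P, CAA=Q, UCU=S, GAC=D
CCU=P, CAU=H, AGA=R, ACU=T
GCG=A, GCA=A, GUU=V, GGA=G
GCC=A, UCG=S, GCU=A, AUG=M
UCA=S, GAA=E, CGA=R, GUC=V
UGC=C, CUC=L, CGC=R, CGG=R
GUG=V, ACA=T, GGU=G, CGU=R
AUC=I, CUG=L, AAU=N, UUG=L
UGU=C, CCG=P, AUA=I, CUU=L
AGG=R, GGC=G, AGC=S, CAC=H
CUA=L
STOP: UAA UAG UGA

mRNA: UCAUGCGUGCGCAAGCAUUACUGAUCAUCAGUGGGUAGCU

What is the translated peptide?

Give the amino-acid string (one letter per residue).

start AUG at pos 2
pos 2: AUG -> M; peptide=M
pos 5: CGU -> R; peptide=MR
pos 8: GCG -> A; peptide=MRA
pos 11: CAA -> Q; peptide=MRAQ
pos 14: GCA -> A; peptide=MRAQA
pos 17: UUA -> L; peptide=MRAQAL
pos 20: CUG -> L; peptide=MRAQALL
pos 23: AUC -> I; peptide=MRAQALLI
pos 26: AUC -> I; peptide=MRAQALLII
pos 29: AGU -> S; peptide=MRAQALLIIS
pos 32: GGG -> G; peptide=MRAQALLIISG
pos 35: UAG -> STOP

Answer: MRAQALLIISG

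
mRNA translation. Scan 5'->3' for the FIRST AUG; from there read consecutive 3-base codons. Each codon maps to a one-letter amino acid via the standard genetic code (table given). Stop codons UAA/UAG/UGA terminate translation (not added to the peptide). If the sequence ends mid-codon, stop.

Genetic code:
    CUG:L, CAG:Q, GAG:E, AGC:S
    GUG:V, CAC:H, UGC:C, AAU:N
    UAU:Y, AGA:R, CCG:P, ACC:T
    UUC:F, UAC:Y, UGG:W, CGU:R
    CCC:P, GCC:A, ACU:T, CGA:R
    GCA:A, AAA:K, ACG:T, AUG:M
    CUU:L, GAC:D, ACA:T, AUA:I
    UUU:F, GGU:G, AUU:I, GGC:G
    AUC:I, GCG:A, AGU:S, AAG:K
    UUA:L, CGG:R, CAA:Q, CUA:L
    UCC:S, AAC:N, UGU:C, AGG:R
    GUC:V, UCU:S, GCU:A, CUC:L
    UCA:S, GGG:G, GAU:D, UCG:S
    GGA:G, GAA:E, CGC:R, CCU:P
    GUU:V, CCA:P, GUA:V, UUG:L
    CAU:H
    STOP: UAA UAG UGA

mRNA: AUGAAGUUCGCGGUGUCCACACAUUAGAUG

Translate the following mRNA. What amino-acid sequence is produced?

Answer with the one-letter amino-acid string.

Answer: MKFAVSTH

Derivation:
start AUG at pos 0
pos 0: AUG -> M; peptide=M
pos 3: AAG -> K; peptide=MK
pos 6: UUC -> F; peptide=MKF
pos 9: GCG -> A; peptide=MKFA
pos 12: GUG -> V; peptide=MKFAV
pos 15: UCC -> S; peptide=MKFAVS
pos 18: ACA -> T; peptide=MKFAVST
pos 21: CAU -> H; peptide=MKFAVSTH
pos 24: UAG -> STOP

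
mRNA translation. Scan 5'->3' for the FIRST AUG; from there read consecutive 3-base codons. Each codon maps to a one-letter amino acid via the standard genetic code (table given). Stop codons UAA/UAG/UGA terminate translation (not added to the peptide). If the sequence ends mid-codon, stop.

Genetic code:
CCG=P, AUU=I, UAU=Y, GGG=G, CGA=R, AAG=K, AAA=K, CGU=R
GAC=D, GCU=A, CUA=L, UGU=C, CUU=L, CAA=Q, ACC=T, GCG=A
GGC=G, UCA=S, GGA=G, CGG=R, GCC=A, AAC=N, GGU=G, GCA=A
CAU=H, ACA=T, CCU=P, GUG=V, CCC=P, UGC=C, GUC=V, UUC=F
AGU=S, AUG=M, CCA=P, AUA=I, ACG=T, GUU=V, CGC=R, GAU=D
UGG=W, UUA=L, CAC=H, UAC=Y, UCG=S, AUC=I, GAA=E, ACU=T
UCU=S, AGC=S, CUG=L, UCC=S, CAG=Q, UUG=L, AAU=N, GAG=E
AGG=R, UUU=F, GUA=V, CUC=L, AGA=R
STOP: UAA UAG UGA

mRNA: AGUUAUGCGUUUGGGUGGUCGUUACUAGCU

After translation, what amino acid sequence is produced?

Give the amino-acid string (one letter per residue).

start AUG at pos 4
pos 4: AUG -> M; peptide=M
pos 7: CGU -> R; peptide=MR
pos 10: UUG -> L; peptide=MRL
pos 13: GGU -> G; peptide=MRLG
pos 16: GGU -> G; peptide=MRLGG
pos 19: CGU -> R; peptide=MRLGGR
pos 22: UAC -> Y; peptide=MRLGGRY
pos 25: UAG -> STOP

Answer: MRLGGRY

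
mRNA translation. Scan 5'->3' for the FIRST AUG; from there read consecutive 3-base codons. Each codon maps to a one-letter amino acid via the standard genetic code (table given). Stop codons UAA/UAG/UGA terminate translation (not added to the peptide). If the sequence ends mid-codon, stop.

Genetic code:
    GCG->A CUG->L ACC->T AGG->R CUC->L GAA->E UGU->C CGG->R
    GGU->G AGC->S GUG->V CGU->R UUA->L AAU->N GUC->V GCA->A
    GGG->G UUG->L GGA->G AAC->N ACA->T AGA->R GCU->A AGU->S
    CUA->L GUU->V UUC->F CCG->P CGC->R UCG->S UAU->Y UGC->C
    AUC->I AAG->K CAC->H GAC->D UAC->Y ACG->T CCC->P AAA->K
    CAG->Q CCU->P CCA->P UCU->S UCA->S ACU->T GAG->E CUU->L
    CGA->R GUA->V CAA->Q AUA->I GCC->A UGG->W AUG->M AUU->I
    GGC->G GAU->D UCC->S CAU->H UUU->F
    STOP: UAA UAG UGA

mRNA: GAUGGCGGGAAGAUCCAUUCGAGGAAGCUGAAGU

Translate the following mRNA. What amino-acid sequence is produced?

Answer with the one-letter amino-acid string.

start AUG at pos 1
pos 1: AUG -> M; peptide=M
pos 4: GCG -> A; peptide=MA
pos 7: GGA -> G; peptide=MAG
pos 10: AGA -> R; peptide=MAGR
pos 13: UCC -> S; peptide=MAGRS
pos 16: AUU -> I; peptide=MAGRSI
pos 19: CGA -> R; peptide=MAGRSIR
pos 22: GGA -> G; peptide=MAGRSIRG
pos 25: AGC -> S; peptide=MAGRSIRGS
pos 28: UGA -> STOP

Answer: MAGRSIRGS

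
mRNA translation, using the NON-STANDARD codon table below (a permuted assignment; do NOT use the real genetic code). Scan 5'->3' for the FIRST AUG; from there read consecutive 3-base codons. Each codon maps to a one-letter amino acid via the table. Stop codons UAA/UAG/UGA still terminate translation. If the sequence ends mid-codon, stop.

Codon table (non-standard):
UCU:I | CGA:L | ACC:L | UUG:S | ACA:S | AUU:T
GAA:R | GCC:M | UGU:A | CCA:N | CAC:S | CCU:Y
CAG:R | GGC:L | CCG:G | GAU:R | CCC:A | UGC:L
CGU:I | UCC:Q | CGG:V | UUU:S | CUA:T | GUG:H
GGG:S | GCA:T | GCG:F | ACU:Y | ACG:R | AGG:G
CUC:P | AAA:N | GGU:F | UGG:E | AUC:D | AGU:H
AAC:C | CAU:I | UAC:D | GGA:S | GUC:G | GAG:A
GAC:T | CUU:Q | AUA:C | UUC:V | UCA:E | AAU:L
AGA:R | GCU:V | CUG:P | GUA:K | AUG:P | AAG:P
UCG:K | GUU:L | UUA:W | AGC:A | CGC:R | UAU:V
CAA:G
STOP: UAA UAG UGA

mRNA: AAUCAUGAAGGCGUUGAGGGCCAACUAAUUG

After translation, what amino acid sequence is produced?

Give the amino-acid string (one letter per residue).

start AUG at pos 4
pos 4: AUG -> P; peptide=P
pos 7: AAG -> P; peptide=PP
pos 10: GCG -> F; peptide=PPF
pos 13: UUG -> S; peptide=PPFS
pos 16: AGG -> G; peptide=PPFSG
pos 19: GCC -> M; peptide=PPFSGM
pos 22: AAC -> C; peptide=PPFSGMC
pos 25: UAA -> STOP

Answer: PPFSGMC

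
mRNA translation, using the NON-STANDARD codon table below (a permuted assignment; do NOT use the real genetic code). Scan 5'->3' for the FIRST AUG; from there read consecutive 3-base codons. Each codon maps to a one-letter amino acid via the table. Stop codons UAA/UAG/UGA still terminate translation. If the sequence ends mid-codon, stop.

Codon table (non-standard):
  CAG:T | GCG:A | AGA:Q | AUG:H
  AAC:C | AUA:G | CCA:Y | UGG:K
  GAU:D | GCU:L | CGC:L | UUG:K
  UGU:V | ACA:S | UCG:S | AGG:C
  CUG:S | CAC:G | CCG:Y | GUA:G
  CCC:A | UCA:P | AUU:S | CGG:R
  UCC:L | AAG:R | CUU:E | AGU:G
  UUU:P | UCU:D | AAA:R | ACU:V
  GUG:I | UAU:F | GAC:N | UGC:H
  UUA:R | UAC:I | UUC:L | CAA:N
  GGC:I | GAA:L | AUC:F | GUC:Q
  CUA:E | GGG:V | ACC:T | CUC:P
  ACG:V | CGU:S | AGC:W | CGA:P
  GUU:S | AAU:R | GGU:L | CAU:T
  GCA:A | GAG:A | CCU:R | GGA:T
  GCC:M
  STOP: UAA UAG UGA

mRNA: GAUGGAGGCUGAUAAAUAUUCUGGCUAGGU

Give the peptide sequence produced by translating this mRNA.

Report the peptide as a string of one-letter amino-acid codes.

start AUG at pos 1
pos 1: AUG -> H; peptide=H
pos 4: GAG -> A; peptide=HA
pos 7: GCU -> L; peptide=HAL
pos 10: GAU -> D; peptide=HALD
pos 13: AAA -> R; peptide=HALDR
pos 16: UAU -> F; peptide=HALDRF
pos 19: UCU -> D; peptide=HALDRFD
pos 22: GGC -> I; peptide=HALDRFDI
pos 25: UAG -> STOP

Answer: HALDRFDI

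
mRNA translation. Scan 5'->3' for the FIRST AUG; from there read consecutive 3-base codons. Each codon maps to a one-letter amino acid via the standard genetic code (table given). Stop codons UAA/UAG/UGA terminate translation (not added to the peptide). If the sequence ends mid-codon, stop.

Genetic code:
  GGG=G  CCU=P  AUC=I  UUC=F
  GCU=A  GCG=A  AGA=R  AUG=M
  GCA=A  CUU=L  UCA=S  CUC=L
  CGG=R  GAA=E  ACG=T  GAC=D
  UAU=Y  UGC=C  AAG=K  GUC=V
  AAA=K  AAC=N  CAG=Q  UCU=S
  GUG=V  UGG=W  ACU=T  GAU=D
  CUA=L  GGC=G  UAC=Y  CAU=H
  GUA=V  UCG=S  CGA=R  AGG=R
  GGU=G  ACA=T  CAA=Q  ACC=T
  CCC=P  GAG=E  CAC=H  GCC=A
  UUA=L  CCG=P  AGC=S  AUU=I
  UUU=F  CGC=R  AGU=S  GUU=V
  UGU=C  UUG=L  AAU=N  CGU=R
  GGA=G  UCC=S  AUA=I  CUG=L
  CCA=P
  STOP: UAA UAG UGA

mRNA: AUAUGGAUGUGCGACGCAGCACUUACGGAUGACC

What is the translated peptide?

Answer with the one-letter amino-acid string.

start AUG at pos 2
pos 2: AUG -> M; peptide=M
pos 5: GAU -> D; peptide=MD
pos 8: GUG -> V; peptide=MDV
pos 11: CGA -> R; peptide=MDVR
pos 14: CGC -> R; peptide=MDVRR
pos 17: AGC -> S; peptide=MDVRRS
pos 20: ACU -> T; peptide=MDVRRST
pos 23: UAC -> Y; peptide=MDVRRSTY
pos 26: GGA -> G; peptide=MDVRRSTYG
pos 29: UGA -> STOP

Answer: MDVRRSTYG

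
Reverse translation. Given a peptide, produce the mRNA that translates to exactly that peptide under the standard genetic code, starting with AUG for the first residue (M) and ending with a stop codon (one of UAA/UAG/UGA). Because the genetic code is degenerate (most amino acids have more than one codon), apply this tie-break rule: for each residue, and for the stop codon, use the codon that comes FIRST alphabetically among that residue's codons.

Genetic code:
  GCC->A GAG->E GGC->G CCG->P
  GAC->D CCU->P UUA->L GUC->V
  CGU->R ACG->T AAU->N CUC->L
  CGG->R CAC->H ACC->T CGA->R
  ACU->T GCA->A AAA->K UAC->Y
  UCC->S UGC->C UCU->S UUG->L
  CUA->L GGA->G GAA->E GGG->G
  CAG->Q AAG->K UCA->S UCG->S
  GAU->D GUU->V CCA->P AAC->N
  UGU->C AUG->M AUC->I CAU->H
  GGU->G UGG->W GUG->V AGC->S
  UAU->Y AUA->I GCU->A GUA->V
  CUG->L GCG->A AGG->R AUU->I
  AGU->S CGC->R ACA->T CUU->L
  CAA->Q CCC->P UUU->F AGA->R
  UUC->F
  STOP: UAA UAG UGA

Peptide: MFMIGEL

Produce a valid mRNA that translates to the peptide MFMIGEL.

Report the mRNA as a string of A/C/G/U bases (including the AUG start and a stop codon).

Answer: mRNA: AUGUUCAUGAUAGGAGAACUAUAA

Derivation:
residue 1: M -> AUG (start codon)
residue 2: F codons sorted = UUC,UUU -> pick first = UUC
residue 3: M -> AUG (only codon)
residue 4: I codons sorted = AUA,AUC,AUU -> pick first = AUA
residue 5: G codons sorted = GGA,GGC,GGG,GGU -> pick first = GGA
residue 6: E codons sorted = GAA,GAG -> pick first = GAA
residue 7: L codons sorted = CUA,CUC,CUG,CUU,UUA,UUG -> pick first = CUA
terminator: stop codons sorted = UAA,UAG,UGA -> pick first = UAA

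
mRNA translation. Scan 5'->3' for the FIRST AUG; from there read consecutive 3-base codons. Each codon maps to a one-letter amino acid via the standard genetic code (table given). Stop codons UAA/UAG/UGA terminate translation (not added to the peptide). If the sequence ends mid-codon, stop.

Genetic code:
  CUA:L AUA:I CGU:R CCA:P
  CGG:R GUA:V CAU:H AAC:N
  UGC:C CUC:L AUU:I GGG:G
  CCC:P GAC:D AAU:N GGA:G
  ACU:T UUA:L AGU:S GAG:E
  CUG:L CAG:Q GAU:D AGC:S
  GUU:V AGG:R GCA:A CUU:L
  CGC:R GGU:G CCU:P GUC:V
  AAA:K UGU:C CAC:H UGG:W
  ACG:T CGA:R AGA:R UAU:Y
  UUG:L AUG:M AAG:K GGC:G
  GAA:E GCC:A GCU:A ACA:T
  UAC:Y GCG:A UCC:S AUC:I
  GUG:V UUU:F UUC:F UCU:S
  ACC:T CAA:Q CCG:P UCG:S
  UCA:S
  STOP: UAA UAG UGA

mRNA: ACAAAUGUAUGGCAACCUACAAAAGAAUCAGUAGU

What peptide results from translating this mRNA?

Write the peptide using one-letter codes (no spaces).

Answer: MYGNLQKNQ

Derivation:
start AUG at pos 4
pos 4: AUG -> M; peptide=M
pos 7: UAU -> Y; peptide=MY
pos 10: GGC -> G; peptide=MYG
pos 13: AAC -> N; peptide=MYGN
pos 16: CUA -> L; peptide=MYGNL
pos 19: CAA -> Q; peptide=MYGNLQ
pos 22: AAG -> K; peptide=MYGNLQK
pos 25: AAU -> N; peptide=MYGNLQKN
pos 28: CAG -> Q; peptide=MYGNLQKNQ
pos 31: UAG -> STOP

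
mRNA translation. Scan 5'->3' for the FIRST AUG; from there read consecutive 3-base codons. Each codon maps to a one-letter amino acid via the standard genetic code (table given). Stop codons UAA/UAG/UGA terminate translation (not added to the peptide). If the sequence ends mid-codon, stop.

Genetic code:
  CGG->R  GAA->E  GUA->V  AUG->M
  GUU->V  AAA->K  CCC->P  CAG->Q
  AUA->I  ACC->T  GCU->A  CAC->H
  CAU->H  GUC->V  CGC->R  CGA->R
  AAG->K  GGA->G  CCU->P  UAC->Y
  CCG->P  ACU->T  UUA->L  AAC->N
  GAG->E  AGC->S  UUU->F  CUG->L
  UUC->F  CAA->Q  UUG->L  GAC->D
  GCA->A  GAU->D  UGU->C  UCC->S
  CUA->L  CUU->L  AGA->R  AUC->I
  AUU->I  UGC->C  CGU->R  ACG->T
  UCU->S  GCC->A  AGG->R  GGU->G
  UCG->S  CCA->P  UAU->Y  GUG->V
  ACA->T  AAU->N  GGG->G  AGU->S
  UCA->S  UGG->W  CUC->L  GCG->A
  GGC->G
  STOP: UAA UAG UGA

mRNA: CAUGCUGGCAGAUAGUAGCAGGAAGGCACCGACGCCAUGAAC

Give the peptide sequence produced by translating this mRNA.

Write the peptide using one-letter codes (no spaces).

start AUG at pos 1
pos 1: AUG -> M; peptide=M
pos 4: CUG -> L; peptide=ML
pos 7: GCA -> A; peptide=MLA
pos 10: GAU -> D; peptide=MLAD
pos 13: AGU -> S; peptide=MLADS
pos 16: AGC -> S; peptide=MLADSS
pos 19: AGG -> R; peptide=MLADSSR
pos 22: AAG -> K; peptide=MLADSSRK
pos 25: GCA -> A; peptide=MLADSSRKA
pos 28: CCG -> P; peptide=MLADSSRKAP
pos 31: ACG -> T; peptide=MLADSSRKAPT
pos 34: CCA -> P; peptide=MLADSSRKAPTP
pos 37: UGA -> STOP

Answer: MLADSSRKAPTP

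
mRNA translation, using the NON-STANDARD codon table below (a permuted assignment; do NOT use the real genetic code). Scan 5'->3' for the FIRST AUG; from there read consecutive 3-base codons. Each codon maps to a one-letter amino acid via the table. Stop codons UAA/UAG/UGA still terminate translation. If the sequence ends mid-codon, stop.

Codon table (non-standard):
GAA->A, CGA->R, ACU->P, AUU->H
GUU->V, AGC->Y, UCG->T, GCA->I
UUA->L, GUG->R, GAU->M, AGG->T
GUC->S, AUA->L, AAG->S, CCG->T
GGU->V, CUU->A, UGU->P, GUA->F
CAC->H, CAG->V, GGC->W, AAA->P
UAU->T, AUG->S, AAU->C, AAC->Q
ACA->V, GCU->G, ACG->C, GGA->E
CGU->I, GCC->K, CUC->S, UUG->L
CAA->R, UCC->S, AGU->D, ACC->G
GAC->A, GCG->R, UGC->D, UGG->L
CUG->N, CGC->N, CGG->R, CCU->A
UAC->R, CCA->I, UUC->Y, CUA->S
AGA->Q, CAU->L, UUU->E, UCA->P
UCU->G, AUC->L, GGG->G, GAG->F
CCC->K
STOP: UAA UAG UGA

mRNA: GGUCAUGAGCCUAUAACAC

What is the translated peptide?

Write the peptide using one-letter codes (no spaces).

Answer: SYS

Derivation:
start AUG at pos 4
pos 4: AUG -> S; peptide=S
pos 7: AGC -> Y; peptide=SY
pos 10: CUA -> S; peptide=SYS
pos 13: UAA -> STOP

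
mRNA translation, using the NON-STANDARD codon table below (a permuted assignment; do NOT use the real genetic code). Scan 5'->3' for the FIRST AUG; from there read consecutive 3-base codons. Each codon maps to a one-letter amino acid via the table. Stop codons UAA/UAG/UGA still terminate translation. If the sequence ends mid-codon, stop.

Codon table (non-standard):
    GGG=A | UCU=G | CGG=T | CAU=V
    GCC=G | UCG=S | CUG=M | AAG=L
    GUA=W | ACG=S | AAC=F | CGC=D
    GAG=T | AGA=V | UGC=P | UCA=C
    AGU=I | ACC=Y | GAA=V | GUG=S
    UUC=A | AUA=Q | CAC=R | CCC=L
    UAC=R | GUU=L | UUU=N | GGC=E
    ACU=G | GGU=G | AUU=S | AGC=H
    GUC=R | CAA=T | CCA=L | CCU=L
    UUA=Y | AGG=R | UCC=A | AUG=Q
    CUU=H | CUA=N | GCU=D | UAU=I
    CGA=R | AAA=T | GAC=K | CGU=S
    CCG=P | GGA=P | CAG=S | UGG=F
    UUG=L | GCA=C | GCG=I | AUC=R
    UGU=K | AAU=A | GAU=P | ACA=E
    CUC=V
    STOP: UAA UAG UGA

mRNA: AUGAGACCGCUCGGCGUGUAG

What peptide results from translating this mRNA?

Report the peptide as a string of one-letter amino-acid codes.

start AUG at pos 0
pos 0: AUG -> Q; peptide=Q
pos 3: AGA -> V; peptide=QV
pos 6: CCG -> P; peptide=QVP
pos 9: CUC -> V; peptide=QVPV
pos 12: GGC -> E; peptide=QVPVE
pos 15: GUG -> S; peptide=QVPVES
pos 18: UAG -> STOP

Answer: QVPVES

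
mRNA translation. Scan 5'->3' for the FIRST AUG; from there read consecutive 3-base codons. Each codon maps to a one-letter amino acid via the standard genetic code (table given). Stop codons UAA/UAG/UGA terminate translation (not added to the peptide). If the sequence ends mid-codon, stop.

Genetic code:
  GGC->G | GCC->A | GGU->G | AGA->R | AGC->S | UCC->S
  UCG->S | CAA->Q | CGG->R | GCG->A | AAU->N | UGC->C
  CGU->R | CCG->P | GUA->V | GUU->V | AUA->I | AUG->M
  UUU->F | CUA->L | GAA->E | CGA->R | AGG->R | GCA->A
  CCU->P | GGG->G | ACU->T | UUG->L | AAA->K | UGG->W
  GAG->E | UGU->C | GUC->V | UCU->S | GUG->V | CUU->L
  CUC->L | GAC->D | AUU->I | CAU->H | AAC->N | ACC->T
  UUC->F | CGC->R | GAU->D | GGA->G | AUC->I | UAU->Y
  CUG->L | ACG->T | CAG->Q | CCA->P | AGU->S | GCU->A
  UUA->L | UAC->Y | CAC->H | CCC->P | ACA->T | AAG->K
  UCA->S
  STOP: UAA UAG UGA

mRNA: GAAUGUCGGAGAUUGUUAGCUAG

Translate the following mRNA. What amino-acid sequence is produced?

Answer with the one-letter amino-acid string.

start AUG at pos 2
pos 2: AUG -> M; peptide=M
pos 5: UCG -> S; peptide=MS
pos 8: GAG -> E; peptide=MSE
pos 11: AUU -> I; peptide=MSEI
pos 14: GUU -> V; peptide=MSEIV
pos 17: AGC -> S; peptide=MSEIVS
pos 20: UAG -> STOP

Answer: MSEIVS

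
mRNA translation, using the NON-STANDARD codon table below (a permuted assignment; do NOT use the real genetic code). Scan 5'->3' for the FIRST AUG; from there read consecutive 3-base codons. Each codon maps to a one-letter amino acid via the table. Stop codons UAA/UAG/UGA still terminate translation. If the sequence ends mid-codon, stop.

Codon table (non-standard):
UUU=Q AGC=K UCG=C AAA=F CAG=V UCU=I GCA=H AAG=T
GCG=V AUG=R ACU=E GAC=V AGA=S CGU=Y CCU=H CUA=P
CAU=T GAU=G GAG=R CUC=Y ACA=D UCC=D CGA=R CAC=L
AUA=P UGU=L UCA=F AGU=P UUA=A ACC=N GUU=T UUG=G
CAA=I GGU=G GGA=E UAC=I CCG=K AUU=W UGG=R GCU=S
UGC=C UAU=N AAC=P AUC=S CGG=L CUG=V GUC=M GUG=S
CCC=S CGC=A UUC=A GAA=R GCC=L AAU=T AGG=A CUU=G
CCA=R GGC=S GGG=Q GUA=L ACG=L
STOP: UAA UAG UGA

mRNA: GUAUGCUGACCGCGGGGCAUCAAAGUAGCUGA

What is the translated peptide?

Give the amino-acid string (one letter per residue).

Answer: RVNVQTIPK

Derivation:
start AUG at pos 2
pos 2: AUG -> R; peptide=R
pos 5: CUG -> V; peptide=RV
pos 8: ACC -> N; peptide=RVN
pos 11: GCG -> V; peptide=RVNV
pos 14: GGG -> Q; peptide=RVNVQ
pos 17: CAU -> T; peptide=RVNVQT
pos 20: CAA -> I; peptide=RVNVQTI
pos 23: AGU -> P; peptide=RVNVQTIP
pos 26: AGC -> K; peptide=RVNVQTIPK
pos 29: UGA -> STOP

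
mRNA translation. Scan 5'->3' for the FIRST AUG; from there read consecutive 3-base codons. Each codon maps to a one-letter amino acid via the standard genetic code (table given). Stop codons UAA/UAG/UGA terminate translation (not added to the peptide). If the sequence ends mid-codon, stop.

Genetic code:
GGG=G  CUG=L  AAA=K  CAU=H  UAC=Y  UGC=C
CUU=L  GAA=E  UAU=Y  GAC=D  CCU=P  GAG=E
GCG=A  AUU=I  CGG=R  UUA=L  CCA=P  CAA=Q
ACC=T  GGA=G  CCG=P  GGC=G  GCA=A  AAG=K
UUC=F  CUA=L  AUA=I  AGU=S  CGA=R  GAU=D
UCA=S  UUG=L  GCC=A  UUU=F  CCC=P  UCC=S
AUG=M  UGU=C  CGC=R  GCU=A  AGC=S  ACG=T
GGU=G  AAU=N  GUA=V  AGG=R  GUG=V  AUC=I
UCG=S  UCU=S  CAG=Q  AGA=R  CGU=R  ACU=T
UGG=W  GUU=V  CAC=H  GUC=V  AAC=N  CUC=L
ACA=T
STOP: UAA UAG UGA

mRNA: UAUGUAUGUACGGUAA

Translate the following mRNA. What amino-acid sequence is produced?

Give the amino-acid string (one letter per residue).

Answer: MYVR

Derivation:
start AUG at pos 1
pos 1: AUG -> M; peptide=M
pos 4: UAU -> Y; peptide=MY
pos 7: GUA -> V; peptide=MYV
pos 10: CGG -> R; peptide=MYVR
pos 13: UAA -> STOP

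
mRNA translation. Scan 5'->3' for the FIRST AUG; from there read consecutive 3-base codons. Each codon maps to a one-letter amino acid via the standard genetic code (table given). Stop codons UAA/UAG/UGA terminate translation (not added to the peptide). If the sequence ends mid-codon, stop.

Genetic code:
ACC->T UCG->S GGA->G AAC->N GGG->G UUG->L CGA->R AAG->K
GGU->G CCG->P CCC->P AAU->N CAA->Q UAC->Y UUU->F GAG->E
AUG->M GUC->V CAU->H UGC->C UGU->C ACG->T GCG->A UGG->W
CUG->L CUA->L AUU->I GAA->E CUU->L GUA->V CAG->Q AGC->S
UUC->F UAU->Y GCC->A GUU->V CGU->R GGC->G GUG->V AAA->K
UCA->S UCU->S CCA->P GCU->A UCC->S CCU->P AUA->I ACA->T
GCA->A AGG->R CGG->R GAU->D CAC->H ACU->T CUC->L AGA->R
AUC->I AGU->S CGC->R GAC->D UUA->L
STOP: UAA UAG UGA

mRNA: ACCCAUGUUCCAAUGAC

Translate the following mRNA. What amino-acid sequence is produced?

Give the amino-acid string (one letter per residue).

Answer: MFQ

Derivation:
start AUG at pos 4
pos 4: AUG -> M; peptide=M
pos 7: UUC -> F; peptide=MF
pos 10: CAA -> Q; peptide=MFQ
pos 13: UGA -> STOP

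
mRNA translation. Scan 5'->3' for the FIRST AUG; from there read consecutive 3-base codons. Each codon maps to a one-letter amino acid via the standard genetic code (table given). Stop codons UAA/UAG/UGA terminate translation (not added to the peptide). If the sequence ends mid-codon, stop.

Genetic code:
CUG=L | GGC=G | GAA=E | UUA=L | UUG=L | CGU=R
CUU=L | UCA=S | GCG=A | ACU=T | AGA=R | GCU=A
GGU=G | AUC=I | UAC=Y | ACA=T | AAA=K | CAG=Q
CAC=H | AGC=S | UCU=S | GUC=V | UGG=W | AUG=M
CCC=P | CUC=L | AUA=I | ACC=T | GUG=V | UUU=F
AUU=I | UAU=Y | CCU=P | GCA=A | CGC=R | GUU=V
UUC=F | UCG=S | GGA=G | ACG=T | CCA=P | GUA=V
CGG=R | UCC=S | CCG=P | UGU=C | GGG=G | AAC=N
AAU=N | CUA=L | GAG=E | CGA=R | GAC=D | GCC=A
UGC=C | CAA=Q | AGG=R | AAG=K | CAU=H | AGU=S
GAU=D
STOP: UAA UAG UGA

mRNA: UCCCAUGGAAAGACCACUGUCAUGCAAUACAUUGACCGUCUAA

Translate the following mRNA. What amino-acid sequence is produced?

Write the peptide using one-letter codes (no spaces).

start AUG at pos 4
pos 4: AUG -> M; peptide=M
pos 7: GAA -> E; peptide=ME
pos 10: AGA -> R; peptide=MER
pos 13: CCA -> P; peptide=MERP
pos 16: CUG -> L; peptide=MERPL
pos 19: UCA -> S; peptide=MERPLS
pos 22: UGC -> C; peptide=MERPLSC
pos 25: AAU -> N; peptide=MERPLSCN
pos 28: ACA -> T; peptide=MERPLSCNT
pos 31: UUG -> L; peptide=MERPLSCNTL
pos 34: ACC -> T; peptide=MERPLSCNTLT
pos 37: GUC -> V; peptide=MERPLSCNTLTV
pos 40: UAA -> STOP

Answer: MERPLSCNTLTV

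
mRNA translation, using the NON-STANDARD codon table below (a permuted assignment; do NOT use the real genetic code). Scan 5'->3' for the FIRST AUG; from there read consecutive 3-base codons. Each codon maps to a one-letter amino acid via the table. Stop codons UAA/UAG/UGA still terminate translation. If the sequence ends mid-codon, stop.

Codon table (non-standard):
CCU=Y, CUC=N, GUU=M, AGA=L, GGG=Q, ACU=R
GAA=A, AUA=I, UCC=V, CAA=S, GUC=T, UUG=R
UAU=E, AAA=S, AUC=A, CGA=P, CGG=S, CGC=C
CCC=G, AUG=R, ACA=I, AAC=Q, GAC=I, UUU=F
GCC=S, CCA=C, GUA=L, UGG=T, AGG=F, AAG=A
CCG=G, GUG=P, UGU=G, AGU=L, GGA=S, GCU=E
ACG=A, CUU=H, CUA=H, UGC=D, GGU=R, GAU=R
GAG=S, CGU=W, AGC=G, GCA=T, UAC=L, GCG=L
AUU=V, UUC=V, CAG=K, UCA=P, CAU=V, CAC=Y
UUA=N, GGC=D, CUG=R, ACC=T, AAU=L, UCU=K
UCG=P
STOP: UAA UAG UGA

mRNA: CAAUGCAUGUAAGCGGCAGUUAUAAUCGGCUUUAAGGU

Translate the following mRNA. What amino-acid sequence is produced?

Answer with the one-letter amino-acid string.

start AUG at pos 2
pos 2: AUG -> R; peptide=R
pos 5: CAU -> V; peptide=RV
pos 8: GUA -> L; peptide=RVL
pos 11: AGC -> G; peptide=RVLG
pos 14: GGC -> D; peptide=RVLGD
pos 17: AGU -> L; peptide=RVLGDL
pos 20: UAU -> E; peptide=RVLGDLE
pos 23: AAU -> L; peptide=RVLGDLEL
pos 26: CGG -> S; peptide=RVLGDLELS
pos 29: CUU -> H; peptide=RVLGDLELSH
pos 32: UAA -> STOP

Answer: RVLGDLELSH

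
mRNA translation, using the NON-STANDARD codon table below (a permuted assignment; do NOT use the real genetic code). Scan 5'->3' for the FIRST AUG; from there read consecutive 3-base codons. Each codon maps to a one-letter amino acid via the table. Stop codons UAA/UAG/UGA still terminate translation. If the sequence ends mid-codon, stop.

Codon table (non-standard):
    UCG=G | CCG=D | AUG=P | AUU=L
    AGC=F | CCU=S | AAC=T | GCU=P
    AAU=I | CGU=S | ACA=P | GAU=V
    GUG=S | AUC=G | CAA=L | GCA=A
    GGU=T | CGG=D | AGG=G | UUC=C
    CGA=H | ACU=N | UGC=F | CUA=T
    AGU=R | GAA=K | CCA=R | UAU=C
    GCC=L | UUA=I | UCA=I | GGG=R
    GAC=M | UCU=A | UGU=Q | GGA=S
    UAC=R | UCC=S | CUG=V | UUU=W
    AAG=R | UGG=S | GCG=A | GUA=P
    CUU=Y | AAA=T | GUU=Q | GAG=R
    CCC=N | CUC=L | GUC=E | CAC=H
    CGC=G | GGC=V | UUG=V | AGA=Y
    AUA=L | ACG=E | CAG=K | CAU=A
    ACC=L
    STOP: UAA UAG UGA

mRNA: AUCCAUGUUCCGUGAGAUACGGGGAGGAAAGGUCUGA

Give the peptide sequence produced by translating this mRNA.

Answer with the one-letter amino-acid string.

start AUG at pos 4
pos 4: AUG -> P; peptide=P
pos 7: UUC -> C; peptide=PC
pos 10: CGU -> S; peptide=PCS
pos 13: GAG -> R; peptide=PCSR
pos 16: AUA -> L; peptide=PCSRL
pos 19: CGG -> D; peptide=PCSRLD
pos 22: GGA -> S; peptide=PCSRLDS
pos 25: GGA -> S; peptide=PCSRLDSS
pos 28: AAG -> R; peptide=PCSRLDSSR
pos 31: GUC -> E; peptide=PCSRLDSSRE
pos 34: UGA -> STOP

Answer: PCSRLDSSRE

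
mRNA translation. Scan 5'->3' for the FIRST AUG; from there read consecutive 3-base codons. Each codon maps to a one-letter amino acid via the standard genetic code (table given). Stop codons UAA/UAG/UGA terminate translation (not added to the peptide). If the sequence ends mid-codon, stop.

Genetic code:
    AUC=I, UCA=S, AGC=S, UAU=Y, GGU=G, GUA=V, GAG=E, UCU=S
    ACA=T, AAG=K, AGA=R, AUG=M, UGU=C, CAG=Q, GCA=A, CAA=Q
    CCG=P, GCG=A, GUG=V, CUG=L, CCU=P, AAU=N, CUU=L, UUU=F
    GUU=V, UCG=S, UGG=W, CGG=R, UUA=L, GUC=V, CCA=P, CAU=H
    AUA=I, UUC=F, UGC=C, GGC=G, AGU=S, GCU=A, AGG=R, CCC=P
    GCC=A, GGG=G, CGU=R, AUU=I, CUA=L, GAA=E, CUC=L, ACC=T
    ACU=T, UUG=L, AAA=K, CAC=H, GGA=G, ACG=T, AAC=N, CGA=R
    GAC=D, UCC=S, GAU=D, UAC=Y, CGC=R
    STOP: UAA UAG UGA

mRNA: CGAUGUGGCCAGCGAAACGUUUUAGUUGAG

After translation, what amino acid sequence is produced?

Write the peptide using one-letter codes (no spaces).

Answer: MWPAKRFS

Derivation:
start AUG at pos 2
pos 2: AUG -> M; peptide=M
pos 5: UGG -> W; peptide=MW
pos 8: CCA -> P; peptide=MWP
pos 11: GCG -> A; peptide=MWPA
pos 14: AAA -> K; peptide=MWPAK
pos 17: CGU -> R; peptide=MWPAKR
pos 20: UUU -> F; peptide=MWPAKRF
pos 23: AGU -> S; peptide=MWPAKRFS
pos 26: UGA -> STOP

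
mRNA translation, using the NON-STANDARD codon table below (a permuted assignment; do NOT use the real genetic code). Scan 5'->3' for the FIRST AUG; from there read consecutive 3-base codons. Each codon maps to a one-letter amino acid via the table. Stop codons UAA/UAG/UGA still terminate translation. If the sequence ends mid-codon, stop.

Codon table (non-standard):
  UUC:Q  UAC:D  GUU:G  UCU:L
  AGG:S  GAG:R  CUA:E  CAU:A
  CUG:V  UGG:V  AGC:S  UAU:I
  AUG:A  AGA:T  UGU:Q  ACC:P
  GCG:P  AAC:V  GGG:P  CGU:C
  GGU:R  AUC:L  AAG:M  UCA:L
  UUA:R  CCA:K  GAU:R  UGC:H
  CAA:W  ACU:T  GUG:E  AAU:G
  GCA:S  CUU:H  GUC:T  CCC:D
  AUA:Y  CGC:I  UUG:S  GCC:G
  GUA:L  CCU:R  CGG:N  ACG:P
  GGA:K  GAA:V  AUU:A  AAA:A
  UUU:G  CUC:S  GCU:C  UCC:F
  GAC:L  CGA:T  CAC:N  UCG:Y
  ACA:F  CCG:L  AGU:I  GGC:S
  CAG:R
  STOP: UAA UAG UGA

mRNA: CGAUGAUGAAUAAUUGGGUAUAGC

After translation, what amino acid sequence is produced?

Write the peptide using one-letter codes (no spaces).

start AUG at pos 2
pos 2: AUG -> A; peptide=A
pos 5: AUG -> A; peptide=AA
pos 8: AAU -> G; peptide=AAG
pos 11: AAU -> G; peptide=AAGG
pos 14: UGG -> V; peptide=AAGGV
pos 17: GUA -> L; peptide=AAGGVL
pos 20: UAG -> STOP

Answer: AAGGVL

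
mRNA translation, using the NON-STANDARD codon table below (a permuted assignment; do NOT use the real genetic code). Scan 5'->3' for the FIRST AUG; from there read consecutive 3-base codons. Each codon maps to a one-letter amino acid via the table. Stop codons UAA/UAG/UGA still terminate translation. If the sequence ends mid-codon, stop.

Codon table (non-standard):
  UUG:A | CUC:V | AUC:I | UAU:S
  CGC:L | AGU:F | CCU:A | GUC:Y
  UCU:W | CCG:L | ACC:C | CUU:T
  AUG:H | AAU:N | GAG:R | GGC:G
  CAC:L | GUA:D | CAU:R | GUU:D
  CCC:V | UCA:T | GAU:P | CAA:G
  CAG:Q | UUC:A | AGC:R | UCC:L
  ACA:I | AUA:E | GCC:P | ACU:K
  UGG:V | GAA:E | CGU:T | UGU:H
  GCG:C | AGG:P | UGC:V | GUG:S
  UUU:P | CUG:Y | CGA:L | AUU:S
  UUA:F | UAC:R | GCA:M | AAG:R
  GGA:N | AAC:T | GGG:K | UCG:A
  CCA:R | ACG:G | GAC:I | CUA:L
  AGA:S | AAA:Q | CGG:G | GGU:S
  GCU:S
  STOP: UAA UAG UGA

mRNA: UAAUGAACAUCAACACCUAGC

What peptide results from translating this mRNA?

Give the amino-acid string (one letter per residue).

start AUG at pos 2
pos 2: AUG -> H; peptide=H
pos 5: AAC -> T; peptide=HT
pos 8: AUC -> I; peptide=HTI
pos 11: AAC -> T; peptide=HTIT
pos 14: ACC -> C; peptide=HTITC
pos 17: UAG -> STOP

Answer: HTITC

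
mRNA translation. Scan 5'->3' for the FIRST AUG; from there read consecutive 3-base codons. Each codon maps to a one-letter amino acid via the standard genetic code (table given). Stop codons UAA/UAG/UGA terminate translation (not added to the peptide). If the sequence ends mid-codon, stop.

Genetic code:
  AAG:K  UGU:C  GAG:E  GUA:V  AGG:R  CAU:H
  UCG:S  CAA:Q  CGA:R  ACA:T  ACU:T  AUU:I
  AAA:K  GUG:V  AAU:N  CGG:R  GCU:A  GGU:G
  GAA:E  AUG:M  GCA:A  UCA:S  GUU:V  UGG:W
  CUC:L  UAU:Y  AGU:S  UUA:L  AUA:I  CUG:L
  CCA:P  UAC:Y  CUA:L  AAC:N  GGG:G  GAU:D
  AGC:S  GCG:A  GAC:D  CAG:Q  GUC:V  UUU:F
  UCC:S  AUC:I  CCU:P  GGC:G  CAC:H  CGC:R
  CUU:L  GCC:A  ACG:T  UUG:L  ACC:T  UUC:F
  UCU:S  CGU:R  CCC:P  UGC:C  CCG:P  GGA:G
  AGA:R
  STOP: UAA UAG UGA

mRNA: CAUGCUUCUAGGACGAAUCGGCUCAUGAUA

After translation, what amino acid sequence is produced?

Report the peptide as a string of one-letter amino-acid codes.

Answer: MLLGRIGS

Derivation:
start AUG at pos 1
pos 1: AUG -> M; peptide=M
pos 4: CUU -> L; peptide=ML
pos 7: CUA -> L; peptide=MLL
pos 10: GGA -> G; peptide=MLLG
pos 13: CGA -> R; peptide=MLLGR
pos 16: AUC -> I; peptide=MLLGRI
pos 19: GGC -> G; peptide=MLLGRIG
pos 22: UCA -> S; peptide=MLLGRIGS
pos 25: UGA -> STOP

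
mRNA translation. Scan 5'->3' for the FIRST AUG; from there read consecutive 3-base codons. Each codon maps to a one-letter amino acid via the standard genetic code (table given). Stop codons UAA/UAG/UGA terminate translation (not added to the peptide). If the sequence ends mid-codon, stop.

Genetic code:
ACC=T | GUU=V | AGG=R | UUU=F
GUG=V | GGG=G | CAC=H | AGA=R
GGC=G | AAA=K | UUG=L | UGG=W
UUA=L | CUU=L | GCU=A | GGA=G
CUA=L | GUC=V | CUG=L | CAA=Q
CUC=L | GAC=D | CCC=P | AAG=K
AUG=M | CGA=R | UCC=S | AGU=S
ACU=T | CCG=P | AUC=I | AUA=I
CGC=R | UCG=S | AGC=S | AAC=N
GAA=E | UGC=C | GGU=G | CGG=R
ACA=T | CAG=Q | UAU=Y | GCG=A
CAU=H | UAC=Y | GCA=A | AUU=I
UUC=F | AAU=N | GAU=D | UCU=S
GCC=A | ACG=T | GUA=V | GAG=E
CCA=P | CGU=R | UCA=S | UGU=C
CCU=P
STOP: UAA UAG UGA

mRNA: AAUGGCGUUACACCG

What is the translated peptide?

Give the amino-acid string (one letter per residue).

start AUG at pos 1
pos 1: AUG -> M; peptide=M
pos 4: GCG -> A; peptide=MA
pos 7: UUA -> L; peptide=MAL
pos 10: CAC -> H; peptide=MALH
pos 13: only 2 nt remain (<3), stop (end of mRNA)

Answer: MALH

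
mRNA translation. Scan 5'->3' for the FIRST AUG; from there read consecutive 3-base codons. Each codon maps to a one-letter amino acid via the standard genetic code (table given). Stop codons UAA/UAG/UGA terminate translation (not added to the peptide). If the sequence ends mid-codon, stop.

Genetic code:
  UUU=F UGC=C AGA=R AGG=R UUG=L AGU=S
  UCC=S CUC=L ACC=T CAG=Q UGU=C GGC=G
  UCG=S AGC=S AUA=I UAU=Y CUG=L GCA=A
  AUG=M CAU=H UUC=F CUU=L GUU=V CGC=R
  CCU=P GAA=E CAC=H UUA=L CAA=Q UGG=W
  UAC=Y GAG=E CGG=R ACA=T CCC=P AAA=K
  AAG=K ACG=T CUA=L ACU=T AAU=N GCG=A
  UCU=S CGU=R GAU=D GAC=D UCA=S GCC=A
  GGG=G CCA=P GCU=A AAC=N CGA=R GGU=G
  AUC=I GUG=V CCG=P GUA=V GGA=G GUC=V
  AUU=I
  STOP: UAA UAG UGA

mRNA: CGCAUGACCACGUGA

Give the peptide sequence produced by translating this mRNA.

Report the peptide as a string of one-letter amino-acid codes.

Answer: MTT

Derivation:
start AUG at pos 3
pos 3: AUG -> M; peptide=M
pos 6: ACC -> T; peptide=MT
pos 9: ACG -> T; peptide=MTT
pos 12: UGA -> STOP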